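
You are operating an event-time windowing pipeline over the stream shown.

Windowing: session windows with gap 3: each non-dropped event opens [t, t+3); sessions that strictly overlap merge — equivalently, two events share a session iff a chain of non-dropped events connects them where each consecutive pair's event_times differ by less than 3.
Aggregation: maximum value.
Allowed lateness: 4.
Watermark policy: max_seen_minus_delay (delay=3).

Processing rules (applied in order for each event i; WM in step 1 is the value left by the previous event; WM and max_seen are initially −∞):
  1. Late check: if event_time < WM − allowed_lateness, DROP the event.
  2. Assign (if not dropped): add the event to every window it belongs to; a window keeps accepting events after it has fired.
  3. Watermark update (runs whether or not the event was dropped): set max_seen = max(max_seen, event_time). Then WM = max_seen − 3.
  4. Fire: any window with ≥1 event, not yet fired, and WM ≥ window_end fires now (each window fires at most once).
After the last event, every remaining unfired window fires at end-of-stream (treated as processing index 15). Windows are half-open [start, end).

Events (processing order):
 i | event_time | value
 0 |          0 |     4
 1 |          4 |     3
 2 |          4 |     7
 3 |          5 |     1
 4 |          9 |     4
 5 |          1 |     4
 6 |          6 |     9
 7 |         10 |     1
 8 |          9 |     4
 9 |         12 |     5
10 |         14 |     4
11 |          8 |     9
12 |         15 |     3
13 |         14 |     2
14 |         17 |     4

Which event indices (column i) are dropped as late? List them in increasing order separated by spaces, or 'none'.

5

i=0 t=0 v=4: → [0,3); WM=-3
i=1 t=4 v=3: → [4,7); WM=1
i=2 t=4 v=7: → [4,7); WM=1
i=3 t=5 v=1: → [4,8); WM=2
i=4 t=9 v=4: → [9,12); WM=6
i=5 t=1 v=4: DROP (t<6-4); WM=6
i=6 t=6 v=9: → [4,9); WM=6
i=7 t=10 v=1: → [9,13); WM=7
i=8 t=9 v=4: → [9,13); WM=7
i=9 t=12 v=5: → [9,15); WM=9
i=10 t=14 v=4: → [9,17); WM=11
i=11 t=8 v=9: → [4,17); WM=11
i=12 t=15 v=3: → [4,18); WM=12
i=13 t=14 v=2: → [4,18); WM=12
i=14 t=17 v=4: → [4,20); WM=14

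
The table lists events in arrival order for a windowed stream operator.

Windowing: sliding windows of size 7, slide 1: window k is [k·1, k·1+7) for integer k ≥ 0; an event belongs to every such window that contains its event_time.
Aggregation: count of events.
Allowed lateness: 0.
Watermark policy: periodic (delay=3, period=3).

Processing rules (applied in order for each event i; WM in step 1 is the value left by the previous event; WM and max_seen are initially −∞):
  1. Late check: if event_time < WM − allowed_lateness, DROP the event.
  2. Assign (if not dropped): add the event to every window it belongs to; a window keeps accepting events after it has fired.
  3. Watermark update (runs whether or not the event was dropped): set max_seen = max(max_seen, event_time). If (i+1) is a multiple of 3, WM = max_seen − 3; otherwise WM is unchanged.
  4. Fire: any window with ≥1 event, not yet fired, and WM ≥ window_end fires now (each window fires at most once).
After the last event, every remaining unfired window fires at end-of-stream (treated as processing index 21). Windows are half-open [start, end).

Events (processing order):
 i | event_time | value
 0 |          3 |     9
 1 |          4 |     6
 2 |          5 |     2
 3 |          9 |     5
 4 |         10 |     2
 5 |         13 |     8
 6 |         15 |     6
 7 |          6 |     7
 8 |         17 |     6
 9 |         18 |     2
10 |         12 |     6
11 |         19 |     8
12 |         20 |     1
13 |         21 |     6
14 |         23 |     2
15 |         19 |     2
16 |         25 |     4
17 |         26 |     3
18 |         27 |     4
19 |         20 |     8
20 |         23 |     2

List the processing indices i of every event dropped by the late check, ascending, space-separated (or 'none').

7 10 15 19

i=0 t=3 v=9: → [3,10),[2,9),[1,8),[0,7); WM=−∞
i=1 t=4 v=6: → [4,11),[3,10),[2,9),[1,8),[0,7); WM=−∞
i=2 t=5 v=2: → [5,12),[4,11),[3,10),[2,9),[1,8),[0,7); WM=2
i=3 t=9 v=5: → [9,16),[8,15),[7,14),[6,13),[5,12),[4,11),[3,10); WM=2
i=4 t=10 v=2: → [10,17),[9,16),[8,15),[7,14),[6,13),[5,12),[4,11); WM=2
i=5 t=13 v=8: → [13,20),[12,19),[11,18),[10,17),[9,16),[8,15),[7,14); WM=10; [0,7) fires=3 [1,8) fires=3 [2,9) fires=3 [3,10) fires=4
i=6 t=15 v=6: → [15,22),[14,21),[13,20),[12,19),[11,18),[10,17),[9,16); WM=10
i=7 t=6 v=7: DROP (t<10-0); WM=10
i=8 t=17 v=6: → [17,24),[16,23),[15,22),[14,21),[13,20),[12,19),[11,18); WM=14; [4,11) fires=4 [5,12) fires=3 [6,13) fires=2 [7,14) fires=3
i=9 t=18 v=2: → [18,25),[17,24),[16,23),[15,22),[14,21),[13,20),[12,19); WM=14
i=10 t=12 v=6: DROP (t<14-0); WM=14
i=11 t=19 v=8: → [19,26),[18,25),[17,24),[16,23),[15,22),[14,21),[13,20); WM=16; [8,15) fires=3 [9,16) fires=4
i=12 t=20 v=1: → [20,27),[19,26),[18,25),[17,24),[16,23),[15,22),[14,21); WM=16
i=13 t=21 v=6: → [21,28),[20,27),[19,26),[18,25),[17,24),[16,23),[15,22); WM=16
i=14 t=23 v=2: → [23,30),[22,29),[21,28),[20,27),[19,26),[18,25),[17,24); WM=20; [10,17) fires=3 [11,18) fires=3 [12,19) fires=4 [13,20) fires=5
i=15 t=19 v=2: DROP (t<20-0); WM=20
i=16 t=25 v=4: → [25,32),[24,31),[23,30),[22,29),[21,28),[20,27),[19,26); WM=20
i=17 t=26 v=3: → [26,33),[25,32),[24,31),[23,30),[22,29),[21,28),[20,27); WM=23; [14,21) fires=5 [15,22) fires=6 [16,23) fires=5
i=18 t=27 v=4: → [27,34),[26,33),[25,32),[24,31),[23,30),[22,29),[21,28); WM=23
i=19 t=20 v=8: DROP (t<23-0); WM=23
i=20 t=23 v=2: → [23,30),[22,29),[21,28),[20,27),[19,26),[18,25),[17,24); WM=24; [17,24) fires=7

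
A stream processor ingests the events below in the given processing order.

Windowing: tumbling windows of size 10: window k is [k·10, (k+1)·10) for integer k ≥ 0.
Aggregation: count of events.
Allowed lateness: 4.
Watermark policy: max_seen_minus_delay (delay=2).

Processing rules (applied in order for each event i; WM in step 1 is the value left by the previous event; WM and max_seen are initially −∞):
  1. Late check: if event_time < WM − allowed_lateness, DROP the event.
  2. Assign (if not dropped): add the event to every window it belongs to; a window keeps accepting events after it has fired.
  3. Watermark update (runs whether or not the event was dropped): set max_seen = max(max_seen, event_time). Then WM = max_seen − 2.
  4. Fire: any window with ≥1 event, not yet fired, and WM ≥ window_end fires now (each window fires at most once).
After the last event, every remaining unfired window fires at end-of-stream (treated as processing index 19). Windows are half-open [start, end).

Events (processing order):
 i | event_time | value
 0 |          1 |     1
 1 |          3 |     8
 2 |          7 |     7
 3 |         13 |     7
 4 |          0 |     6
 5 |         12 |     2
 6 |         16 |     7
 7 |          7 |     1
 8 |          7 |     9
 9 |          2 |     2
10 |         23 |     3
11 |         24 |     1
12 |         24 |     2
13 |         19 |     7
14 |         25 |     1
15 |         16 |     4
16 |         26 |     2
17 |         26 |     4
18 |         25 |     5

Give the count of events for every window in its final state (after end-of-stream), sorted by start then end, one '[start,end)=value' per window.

i=0 t=1 v=1: → [0,10); WM=-1
i=1 t=3 v=8: → [0,10); WM=1
i=2 t=7 v=7: → [0,10); WM=5
i=3 t=13 v=7: → [10,20); WM=11; [0,10) fires=3
i=4 t=0 v=6: DROP (t<11-4); WM=11
i=5 t=12 v=2: → [10,20); WM=11
i=6 t=16 v=7: → [10,20); WM=14
i=7 t=7 v=1: DROP (t<14-4); WM=14
i=8 t=7 v=9: DROP (t<14-4); WM=14
i=9 t=2 v=2: DROP (t<14-4); WM=14
i=10 t=23 v=3: → [20,30); WM=21; [10,20) fires=3
i=11 t=24 v=1: → [20,30); WM=22
i=12 t=24 v=2: → [20,30); WM=22
i=13 t=19 v=7: → [10,20); WM=22
i=14 t=25 v=1: → [20,30); WM=23
i=15 t=16 v=4: DROP (t<23-4); WM=23
i=16 t=26 v=2: → [20,30); WM=24
i=17 t=26 v=4: → [20,30); WM=24
i=18 t=25 v=5: → [20,30); WM=24

[0,10)=3 [10,20)=4 [20,30)=7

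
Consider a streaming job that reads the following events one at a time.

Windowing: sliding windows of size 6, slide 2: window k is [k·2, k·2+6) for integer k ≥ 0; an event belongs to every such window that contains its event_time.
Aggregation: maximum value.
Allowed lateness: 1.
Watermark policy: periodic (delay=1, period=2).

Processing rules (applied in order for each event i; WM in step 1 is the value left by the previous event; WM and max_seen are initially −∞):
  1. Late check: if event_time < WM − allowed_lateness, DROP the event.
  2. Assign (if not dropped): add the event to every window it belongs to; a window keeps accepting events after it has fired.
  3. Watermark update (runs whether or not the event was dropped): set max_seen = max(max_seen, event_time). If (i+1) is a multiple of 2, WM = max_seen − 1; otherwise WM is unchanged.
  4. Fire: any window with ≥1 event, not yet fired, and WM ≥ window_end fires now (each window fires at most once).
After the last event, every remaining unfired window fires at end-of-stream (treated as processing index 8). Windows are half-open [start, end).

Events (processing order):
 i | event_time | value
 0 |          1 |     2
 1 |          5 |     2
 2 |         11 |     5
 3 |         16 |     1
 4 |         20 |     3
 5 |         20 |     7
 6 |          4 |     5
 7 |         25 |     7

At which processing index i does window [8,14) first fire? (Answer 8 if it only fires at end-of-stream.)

i=0 t=1 v=2: → [0,6); WM=−∞
i=1 t=5 v=2: → [4,10),[2,8),[0,6); WM=4
i=2 t=11 v=5: → [10,16),[8,14),[6,12); WM=4
i=3 t=16 v=1: → [16,22),[14,20),[12,18); WM=15; [0,6) fires=2 [2,8) fires=2 [4,10) fires=2 [6,12) fires=5 [8,14) fires=5
i=4 t=20 v=3: → [20,26),[18,24),[16,22); WM=15
i=5 t=20 v=7: → [20,26),[18,24),[16,22); WM=19; [10,16) fires=5 [12,18) fires=1
i=6 t=4 v=5: DROP (t<19-1); WM=19
i=7 t=25 v=7: → [24,30),[22,28),[20,26); WM=24; [14,20) fires=1 [16,22) fires=7 [18,24) fires=7

3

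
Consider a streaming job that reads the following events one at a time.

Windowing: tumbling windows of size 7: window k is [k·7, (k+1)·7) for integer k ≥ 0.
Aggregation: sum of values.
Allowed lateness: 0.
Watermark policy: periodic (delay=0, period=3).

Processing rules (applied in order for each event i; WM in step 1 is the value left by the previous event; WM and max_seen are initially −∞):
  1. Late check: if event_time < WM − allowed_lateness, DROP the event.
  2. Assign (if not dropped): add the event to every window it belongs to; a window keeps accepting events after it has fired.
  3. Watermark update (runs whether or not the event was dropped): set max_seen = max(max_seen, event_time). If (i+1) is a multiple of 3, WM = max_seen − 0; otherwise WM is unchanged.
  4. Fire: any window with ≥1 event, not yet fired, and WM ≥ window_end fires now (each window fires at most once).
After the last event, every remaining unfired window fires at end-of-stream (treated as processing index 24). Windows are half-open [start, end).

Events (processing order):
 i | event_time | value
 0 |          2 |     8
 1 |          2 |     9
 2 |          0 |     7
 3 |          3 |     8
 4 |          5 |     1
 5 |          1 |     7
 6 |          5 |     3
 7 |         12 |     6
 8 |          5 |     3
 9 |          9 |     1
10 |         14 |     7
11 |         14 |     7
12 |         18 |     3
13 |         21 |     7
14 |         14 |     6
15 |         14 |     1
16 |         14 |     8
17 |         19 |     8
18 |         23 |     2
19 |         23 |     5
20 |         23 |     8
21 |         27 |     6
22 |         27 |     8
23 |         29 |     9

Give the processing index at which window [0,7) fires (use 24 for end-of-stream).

8

i=0 t=2 v=8: → [0,7); WM=−∞
i=1 t=2 v=9: → [0,7); WM=−∞
i=2 t=0 v=7: → [0,7); WM=2
i=3 t=3 v=8: → [0,7); WM=2
i=4 t=5 v=1: → [0,7); WM=2
i=5 t=1 v=7: DROP (t<2-0); WM=5
i=6 t=5 v=3: → [0,7); WM=5
i=7 t=12 v=6: → [7,14); WM=5
i=8 t=5 v=3: → [0,7); WM=12; [0,7) fires=39
i=9 t=9 v=1: DROP (t<12-0); WM=12
i=10 t=14 v=7: → [14,21); WM=12
i=11 t=14 v=7: → [14,21); WM=14; [7,14) fires=6
i=12 t=18 v=3: → [14,21); WM=14
i=13 t=21 v=7: → [21,28); WM=14
i=14 t=14 v=6: → [14,21); WM=21; [14,21) fires=23
i=15 t=14 v=1: DROP (t<21-0); WM=21
i=16 t=14 v=8: DROP (t<21-0); WM=21
i=17 t=19 v=8: DROP (t<21-0); WM=21
i=18 t=23 v=2: → [21,28); WM=21
i=19 t=23 v=5: → [21,28); WM=21
i=20 t=23 v=8: → [21,28); WM=23
i=21 t=27 v=6: → [21,28); WM=23
i=22 t=27 v=8: → [21,28); WM=23
i=23 t=29 v=9: → [28,35); WM=29; [21,28) fires=36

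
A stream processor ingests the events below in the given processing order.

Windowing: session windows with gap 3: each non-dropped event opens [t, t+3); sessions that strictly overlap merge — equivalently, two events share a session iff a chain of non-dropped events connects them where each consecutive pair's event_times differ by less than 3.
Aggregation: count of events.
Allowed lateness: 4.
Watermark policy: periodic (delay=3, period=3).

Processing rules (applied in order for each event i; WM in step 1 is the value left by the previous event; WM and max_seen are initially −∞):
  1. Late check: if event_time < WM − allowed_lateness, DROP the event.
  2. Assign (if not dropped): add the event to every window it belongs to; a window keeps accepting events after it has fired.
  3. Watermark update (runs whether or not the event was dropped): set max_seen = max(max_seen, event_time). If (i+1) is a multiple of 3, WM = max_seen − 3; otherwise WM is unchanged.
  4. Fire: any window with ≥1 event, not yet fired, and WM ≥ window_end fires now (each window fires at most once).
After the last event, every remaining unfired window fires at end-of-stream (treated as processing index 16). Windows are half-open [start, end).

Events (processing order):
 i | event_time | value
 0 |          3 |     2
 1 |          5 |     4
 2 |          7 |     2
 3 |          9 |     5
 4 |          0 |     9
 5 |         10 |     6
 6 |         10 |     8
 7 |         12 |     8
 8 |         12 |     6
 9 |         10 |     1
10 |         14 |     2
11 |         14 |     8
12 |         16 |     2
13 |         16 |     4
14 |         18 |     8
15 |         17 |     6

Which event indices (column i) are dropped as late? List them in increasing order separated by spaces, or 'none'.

i=0 t=3 v=2: → [3,6); WM=−∞
i=1 t=5 v=4: → [3,8); WM=−∞
i=2 t=7 v=2: → [3,10); WM=4
i=3 t=9 v=5: → [3,12); WM=4
i=4 t=0 v=9: → [0,3); WM=4
i=5 t=10 v=6: → [3,13); WM=7
i=6 t=10 v=8: → [3,13); WM=7
i=7 t=12 v=8: → [3,15); WM=7
i=8 t=12 v=6: → [3,15); WM=9
i=9 t=10 v=1: → [3,15); WM=9
i=10 t=14 v=2: → [3,17); WM=9
i=11 t=14 v=8: → [3,17); WM=11
i=12 t=16 v=2: → [3,19); WM=11
i=13 t=16 v=4: → [3,19); WM=11
i=14 t=18 v=8: → [3,21); WM=15
i=15 t=17 v=6: → [3,21); WM=15

none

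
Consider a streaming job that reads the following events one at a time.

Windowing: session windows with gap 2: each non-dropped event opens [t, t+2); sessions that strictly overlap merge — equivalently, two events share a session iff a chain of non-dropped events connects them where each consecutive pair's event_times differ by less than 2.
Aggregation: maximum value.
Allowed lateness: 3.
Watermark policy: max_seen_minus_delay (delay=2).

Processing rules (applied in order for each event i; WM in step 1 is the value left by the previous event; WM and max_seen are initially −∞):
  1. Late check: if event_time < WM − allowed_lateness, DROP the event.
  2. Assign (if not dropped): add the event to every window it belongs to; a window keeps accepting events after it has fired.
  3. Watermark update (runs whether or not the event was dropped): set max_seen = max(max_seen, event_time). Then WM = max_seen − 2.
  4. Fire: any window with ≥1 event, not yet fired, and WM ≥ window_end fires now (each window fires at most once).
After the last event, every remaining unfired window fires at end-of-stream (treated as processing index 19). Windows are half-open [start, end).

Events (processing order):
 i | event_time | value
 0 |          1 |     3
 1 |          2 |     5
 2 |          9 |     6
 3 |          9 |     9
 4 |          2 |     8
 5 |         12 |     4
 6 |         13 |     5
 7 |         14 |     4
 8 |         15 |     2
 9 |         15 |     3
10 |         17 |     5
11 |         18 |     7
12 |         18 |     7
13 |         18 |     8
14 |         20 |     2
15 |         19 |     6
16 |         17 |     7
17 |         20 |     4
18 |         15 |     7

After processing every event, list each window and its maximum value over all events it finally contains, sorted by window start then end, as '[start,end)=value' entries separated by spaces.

i=0 t=1 v=3: → [1,3); WM=-1
i=1 t=2 v=5: → [1,4); WM=0
i=2 t=9 v=6: → [9,11); WM=7
i=3 t=9 v=9: → [9,11); WM=7
i=4 t=2 v=8: DROP (t<7-3); WM=7
i=5 t=12 v=4: → [12,14); WM=10
i=6 t=13 v=5: → [12,15); WM=11
i=7 t=14 v=4: → [12,16); WM=12
i=8 t=15 v=2: → [12,17); WM=13
i=9 t=15 v=3: → [12,17); WM=13
i=10 t=17 v=5: → [17,19); WM=15
i=11 t=18 v=7: → [17,20); WM=16
i=12 t=18 v=7: → [17,20); WM=16
i=13 t=18 v=8: → [17,20); WM=16
i=14 t=20 v=2: → [20,22); WM=18
i=15 t=19 v=6: → [17,22); WM=18
i=16 t=17 v=7: → [17,22); WM=18
i=17 t=20 v=4: → [17,22); WM=18
i=18 t=15 v=7: → [12,17); WM=18

[1,4)=5 [9,11)=9 [12,17)=7 [17,22)=8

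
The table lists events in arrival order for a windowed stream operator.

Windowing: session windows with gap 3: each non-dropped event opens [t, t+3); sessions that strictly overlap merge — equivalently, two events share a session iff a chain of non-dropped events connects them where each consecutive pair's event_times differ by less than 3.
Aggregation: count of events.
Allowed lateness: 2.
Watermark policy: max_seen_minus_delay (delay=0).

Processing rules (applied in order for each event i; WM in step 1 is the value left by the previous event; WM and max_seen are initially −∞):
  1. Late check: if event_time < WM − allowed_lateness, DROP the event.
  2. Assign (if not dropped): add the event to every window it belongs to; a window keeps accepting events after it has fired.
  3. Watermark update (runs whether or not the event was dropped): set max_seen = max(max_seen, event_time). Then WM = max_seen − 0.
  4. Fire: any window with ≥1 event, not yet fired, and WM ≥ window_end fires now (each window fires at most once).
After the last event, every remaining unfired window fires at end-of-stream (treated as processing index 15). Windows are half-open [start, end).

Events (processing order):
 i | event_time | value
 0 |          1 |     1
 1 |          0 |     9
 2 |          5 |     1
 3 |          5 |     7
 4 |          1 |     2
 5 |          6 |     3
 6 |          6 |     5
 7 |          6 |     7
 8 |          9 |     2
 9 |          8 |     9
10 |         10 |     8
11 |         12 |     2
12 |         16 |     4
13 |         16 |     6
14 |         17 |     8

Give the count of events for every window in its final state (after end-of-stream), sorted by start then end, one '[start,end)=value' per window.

i=0 t=1 v=1: → [1,4); WM=1
i=1 t=0 v=9: → [0,4); WM=1
i=2 t=5 v=1: → [5,8); WM=5
i=3 t=5 v=7: → [5,8); WM=5
i=4 t=1 v=2: DROP (t<5-2); WM=5
i=5 t=6 v=3: → [5,9); WM=6
i=6 t=6 v=5: → [5,9); WM=6
i=7 t=6 v=7: → [5,9); WM=6
i=8 t=9 v=2: → [9,12); WM=9
i=9 t=8 v=9: → [5,12); WM=9
i=10 t=10 v=8: → [5,13); WM=10
i=11 t=12 v=2: → [5,15); WM=12
i=12 t=16 v=4: → [16,19); WM=16
i=13 t=16 v=6: → [16,19); WM=16
i=14 t=17 v=8: → [16,20); WM=17

[0,4)=2 [5,15)=9 [16,20)=3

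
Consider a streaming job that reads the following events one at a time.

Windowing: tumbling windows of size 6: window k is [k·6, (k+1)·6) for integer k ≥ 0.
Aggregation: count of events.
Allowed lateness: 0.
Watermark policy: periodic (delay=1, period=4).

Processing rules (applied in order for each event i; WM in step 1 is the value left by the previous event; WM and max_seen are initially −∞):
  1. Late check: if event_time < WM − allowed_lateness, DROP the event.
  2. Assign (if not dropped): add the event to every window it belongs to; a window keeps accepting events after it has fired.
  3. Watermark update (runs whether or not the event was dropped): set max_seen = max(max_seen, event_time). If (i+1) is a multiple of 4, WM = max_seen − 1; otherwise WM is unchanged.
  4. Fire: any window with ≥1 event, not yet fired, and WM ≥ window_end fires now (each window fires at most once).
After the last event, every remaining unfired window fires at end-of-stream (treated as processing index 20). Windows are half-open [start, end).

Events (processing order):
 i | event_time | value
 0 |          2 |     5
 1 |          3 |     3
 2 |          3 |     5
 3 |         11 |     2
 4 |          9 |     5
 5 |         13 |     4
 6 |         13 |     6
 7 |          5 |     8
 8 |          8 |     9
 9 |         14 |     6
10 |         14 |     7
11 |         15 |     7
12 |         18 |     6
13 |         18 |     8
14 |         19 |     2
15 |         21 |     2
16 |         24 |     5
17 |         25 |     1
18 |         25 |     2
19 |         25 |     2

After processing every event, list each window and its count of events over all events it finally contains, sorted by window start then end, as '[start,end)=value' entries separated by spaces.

i=0 t=2 v=5: → [0,6); WM=−∞
i=1 t=3 v=3: → [0,6); WM=−∞
i=2 t=3 v=5: → [0,6); WM=−∞
i=3 t=11 v=2: → [6,12); WM=10; [0,6) fires=3
i=4 t=9 v=5: DROP (t<10-0); WM=10
i=5 t=13 v=4: → [12,18); WM=10
i=6 t=13 v=6: → [12,18); WM=10
i=7 t=5 v=8: DROP (t<10-0); WM=12; [6,12) fires=1
i=8 t=8 v=9: DROP (t<12-0); WM=12
i=9 t=14 v=6: → [12,18); WM=12
i=10 t=14 v=7: → [12,18); WM=12
i=11 t=15 v=7: → [12,18); WM=14
i=12 t=18 v=6: → [18,24); WM=14
i=13 t=18 v=8: → [18,24); WM=14
i=14 t=19 v=2: → [18,24); WM=14
i=15 t=21 v=2: → [18,24); WM=20; [12,18) fires=5
i=16 t=24 v=5: → [24,30); WM=20
i=17 t=25 v=1: → [24,30); WM=20
i=18 t=25 v=2: → [24,30); WM=20
i=19 t=25 v=2: → [24,30); WM=24; [18,24) fires=4

[0,6)=3 [6,12)=1 [12,18)=5 [18,24)=4 [24,30)=4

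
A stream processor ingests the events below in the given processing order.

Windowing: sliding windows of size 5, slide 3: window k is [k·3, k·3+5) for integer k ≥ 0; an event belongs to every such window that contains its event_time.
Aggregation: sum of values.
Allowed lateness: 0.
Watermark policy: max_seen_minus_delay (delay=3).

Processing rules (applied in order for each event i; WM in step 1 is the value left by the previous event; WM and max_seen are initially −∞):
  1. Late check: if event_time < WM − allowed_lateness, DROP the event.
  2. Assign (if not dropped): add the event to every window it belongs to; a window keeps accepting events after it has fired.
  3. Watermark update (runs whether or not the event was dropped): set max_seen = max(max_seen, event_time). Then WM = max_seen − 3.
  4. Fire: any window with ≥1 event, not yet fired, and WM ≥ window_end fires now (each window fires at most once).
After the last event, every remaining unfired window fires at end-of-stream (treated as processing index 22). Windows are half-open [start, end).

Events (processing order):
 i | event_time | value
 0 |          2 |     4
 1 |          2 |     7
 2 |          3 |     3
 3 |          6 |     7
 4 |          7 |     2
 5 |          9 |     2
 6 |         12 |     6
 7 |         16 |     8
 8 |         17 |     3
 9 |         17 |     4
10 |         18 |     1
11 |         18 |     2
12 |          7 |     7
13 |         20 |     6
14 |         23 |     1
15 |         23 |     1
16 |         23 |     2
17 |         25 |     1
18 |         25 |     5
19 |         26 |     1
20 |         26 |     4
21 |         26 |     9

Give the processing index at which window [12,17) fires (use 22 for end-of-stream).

i=0 t=2 v=4: → [0,5); WM=-1
i=1 t=2 v=7: → [0,5); WM=-1
i=2 t=3 v=3: → [3,8),[0,5); WM=0
i=3 t=6 v=7: → [6,11),[3,8); WM=3
i=4 t=7 v=2: → [6,11),[3,8); WM=4
i=5 t=9 v=2: → [9,14),[6,11); WM=6; [0,5) fires=14
i=6 t=12 v=6: → [12,17),[9,14); WM=9; [3,8) fires=12
i=7 t=16 v=8: → [15,20),[12,17); WM=13; [6,11) fires=11
i=8 t=17 v=3: → [15,20); WM=14; [9,14) fires=8
i=9 t=17 v=4: → [15,20); WM=14
i=10 t=18 v=1: → [18,23),[15,20); WM=15
i=11 t=18 v=2: → [18,23),[15,20); WM=15
i=12 t=7 v=7: DROP (t<15-0); WM=15
i=13 t=20 v=6: → [18,23); WM=17; [12,17) fires=14
i=14 t=23 v=1: → [21,26); WM=20; [15,20) fires=18
i=15 t=23 v=1: → [21,26); WM=20
i=16 t=23 v=2: → [21,26); WM=20
i=17 t=25 v=1: → [24,29),[21,26); WM=22
i=18 t=25 v=5: → [24,29),[21,26); WM=22
i=19 t=26 v=1: → [24,29); WM=23; [18,23) fires=9
i=20 t=26 v=4: → [24,29); WM=23
i=21 t=26 v=9: → [24,29); WM=23

13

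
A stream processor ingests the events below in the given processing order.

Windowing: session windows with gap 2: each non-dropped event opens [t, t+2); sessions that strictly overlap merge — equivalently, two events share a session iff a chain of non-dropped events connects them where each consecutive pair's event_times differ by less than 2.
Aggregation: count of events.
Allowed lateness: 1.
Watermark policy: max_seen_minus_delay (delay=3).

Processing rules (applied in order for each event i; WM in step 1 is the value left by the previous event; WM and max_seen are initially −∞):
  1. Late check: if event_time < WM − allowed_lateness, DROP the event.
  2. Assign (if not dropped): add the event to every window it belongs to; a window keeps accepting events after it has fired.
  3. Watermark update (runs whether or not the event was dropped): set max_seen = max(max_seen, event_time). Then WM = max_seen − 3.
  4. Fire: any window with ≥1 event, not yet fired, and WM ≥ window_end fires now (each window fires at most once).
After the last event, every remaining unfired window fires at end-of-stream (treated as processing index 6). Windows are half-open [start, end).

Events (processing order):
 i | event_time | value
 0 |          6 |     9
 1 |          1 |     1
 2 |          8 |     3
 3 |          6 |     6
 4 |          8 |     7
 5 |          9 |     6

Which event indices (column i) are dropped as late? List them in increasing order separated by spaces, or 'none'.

i=0 t=6 v=9: → [6,8); WM=3
i=1 t=1 v=1: DROP (t<3-1); WM=3
i=2 t=8 v=3: → [8,10); WM=5
i=3 t=6 v=6: → [6,8); WM=5
i=4 t=8 v=7: → [8,10); WM=5
i=5 t=9 v=6: → [8,11); WM=6

1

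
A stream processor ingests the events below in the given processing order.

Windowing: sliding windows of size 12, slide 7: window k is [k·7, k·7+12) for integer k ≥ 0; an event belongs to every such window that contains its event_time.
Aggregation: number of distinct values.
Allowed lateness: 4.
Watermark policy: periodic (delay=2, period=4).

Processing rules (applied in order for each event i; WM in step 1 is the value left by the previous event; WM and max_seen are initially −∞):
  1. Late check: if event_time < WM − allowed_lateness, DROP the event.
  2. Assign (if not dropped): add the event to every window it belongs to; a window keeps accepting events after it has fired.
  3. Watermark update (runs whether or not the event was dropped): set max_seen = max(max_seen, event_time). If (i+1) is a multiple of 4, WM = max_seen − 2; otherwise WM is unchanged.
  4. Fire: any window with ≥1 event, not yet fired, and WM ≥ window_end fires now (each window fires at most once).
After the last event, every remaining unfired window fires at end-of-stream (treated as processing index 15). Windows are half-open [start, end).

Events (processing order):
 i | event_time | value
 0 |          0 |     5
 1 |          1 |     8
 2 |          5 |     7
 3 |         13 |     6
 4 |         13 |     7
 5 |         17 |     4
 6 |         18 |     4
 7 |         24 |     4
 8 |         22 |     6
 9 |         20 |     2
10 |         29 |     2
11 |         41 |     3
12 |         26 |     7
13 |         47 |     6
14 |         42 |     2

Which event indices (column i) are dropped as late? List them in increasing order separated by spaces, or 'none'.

i=0 t=0 v=5: → [0,12); WM=−∞
i=1 t=1 v=8: → [0,12); WM=−∞
i=2 t=5 v=7: → [0,12); WM=−∞
i=3 t=13 v=6: → [7,19); WM=11
i=4 t=13 v=7: → [7,19); WM=11
i=5 t=17 v=4: → [14,26),[7,19); WM=11
i=6 t=18 v=4: → [14,26),[7,19); WM=11
i=7 t=24 v=4: → [21,33),[14,26); WM=22; [0,12) fires=3 [7,19) fires=3
i=8 t=22 v=6: → [21,33),[14,26); WM=22
i=9 t=20 v=2: → [14,26); WM=22
i=10 t=29 v=2: → [28,40),[21,33); WM=22
i=11 t=41 v=3: → [35,47); WM=39; [14,26) fires=3 [21,33) fires=3
i=12 t=26 v=7: DROP (t<39-4); WM=39
i=13 t=47 v=6: → [42,54); WM=39
i=14 t=42 v=2: → [42,54),[35,47); WM=39

12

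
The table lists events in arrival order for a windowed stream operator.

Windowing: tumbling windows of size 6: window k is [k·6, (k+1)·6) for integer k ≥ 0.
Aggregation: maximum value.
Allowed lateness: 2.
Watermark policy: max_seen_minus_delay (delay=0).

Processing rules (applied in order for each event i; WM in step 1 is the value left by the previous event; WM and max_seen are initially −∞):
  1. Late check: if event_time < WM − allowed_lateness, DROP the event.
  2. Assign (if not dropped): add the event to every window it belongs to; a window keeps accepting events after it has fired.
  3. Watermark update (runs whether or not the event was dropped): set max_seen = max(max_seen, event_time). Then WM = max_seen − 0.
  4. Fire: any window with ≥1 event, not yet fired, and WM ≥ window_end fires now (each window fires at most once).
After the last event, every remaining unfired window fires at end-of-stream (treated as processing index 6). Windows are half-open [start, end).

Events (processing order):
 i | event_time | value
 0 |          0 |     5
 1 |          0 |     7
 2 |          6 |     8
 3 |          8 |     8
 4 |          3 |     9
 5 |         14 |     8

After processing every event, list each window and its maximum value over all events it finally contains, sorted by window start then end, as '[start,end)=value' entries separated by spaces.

i=0 t=0 v=5: → [0,6); WM=0
i=1 t=0 v=7: → [0,6); WM=0
i=2 t=6 v=8: → [6,12); WM=6; [0,6) fires=7
i=3 t=8 v=8: → [6,12); WM=8
i=4 t=3 v=9: DROP (t<8-2); WM=8
i=5 t=14 v=8: → [12,18); WM=14; [6,12) fires=8

[0,6)=7 [6,12)=8 [12,18)=8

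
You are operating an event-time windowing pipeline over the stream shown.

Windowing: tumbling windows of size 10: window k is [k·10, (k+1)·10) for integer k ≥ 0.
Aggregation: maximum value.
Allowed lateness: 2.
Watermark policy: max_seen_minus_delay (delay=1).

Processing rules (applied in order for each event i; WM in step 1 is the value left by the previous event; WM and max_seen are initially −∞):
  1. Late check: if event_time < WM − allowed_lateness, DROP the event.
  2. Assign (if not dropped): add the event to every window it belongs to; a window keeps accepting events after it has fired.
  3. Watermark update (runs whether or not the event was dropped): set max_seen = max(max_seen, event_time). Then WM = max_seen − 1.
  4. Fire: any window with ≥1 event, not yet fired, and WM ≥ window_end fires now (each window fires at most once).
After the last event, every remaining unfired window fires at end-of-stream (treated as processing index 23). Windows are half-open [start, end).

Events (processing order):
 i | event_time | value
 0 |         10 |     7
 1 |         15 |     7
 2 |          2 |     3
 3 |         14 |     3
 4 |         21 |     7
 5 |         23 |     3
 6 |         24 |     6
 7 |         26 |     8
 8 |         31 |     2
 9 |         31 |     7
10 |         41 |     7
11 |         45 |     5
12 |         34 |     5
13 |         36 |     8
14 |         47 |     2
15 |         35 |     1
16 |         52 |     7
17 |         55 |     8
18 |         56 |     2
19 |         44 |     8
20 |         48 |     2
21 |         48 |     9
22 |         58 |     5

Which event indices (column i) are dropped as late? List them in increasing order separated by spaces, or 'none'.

i=0 t=10 v=7: → [10,20); WM=9
i=1 t=15 v=7: → [10,20); WM=14
i=2 t=2 v=3: DROP (t<14-2); WM=14
i=3 t=14 v=3: → [10,20); WM=14
i=4 t=21 v=7: → [20,30); WM=20; [10,20) fires=7
i=5 t=23 v=3: → [20,30); WM=22
i=6 t=24 v=6: → [20,30); WM=23
i=7 t=26 v=8: → [20,30); WM=25
i=8 t=31 v=2: → [30,40); WM=30; [20,30) fires=8
i=9 t=31 v=7: → [30,40); WM=30
i=10 t=41 v=7: → [40,50); WM=40; [30,40) fires=7
i=11 t=45 v=5: → [40,50); WM=44
i=12 t=34 v=5: DROP (t<44-2); WM=44
i=13 t=36 v=8: DROP (t<44-2); WM=44
i=14 t=47 v=2: → [40,50); WM=46
i=15 t=35 v=1: DROP (t<46-2); WM=46
i=16 t=52 v=7: → [50,60); WM=51; [40,50) fires=7
i=17 t=55 v=8: → [50,60); WM=54
i=18 t=56 v=2: → [50,60); WM=55
i=19 t=44 v=8: DROP (t<55-2); WM=55
i=20 t=48 v=2: DROP (t<55-2); WM=55
i=21 t=48 v=9: DROP (t<55-2); WM=55
i=22 t=58 v=5: → [50,60); WM=57

2 12 13 15 19 20 21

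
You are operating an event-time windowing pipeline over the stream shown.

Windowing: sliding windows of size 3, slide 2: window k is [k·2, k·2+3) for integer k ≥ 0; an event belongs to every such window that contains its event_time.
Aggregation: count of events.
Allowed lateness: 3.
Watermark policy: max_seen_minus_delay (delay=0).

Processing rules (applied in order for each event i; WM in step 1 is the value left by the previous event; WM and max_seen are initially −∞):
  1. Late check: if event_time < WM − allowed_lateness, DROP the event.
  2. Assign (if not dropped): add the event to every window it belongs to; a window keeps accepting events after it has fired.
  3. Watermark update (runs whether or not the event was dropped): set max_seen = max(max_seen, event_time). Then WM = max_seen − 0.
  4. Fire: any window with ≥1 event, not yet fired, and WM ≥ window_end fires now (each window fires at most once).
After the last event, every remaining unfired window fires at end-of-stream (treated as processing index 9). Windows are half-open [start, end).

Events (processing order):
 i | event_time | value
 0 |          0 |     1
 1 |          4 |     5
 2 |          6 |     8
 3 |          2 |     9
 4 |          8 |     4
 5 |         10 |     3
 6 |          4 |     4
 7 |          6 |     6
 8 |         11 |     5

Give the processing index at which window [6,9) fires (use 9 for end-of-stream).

i=0 t=0 v=1: → [0,3); WM=0
i=1 t=4 v=5: → [4,7),[2,5); WM=4; [0,3) fires=1
i=2 t=6 v=8: → [6,9),[4,7); WM=6; [2,5) fires=1
i=3 t=2 v=9: DROP (t<6-3); WM=6
i=4 t=8 v=4: → [8,11),[6,9); WM=8; [4,7) fires=2
i=5 t=10 v=3: → [10,13),[8,11); WM=10; [6,9) fires=2
i=6 t=4 v=4: DROP (t<10-3); WM=10
i=7 t=6 v=6: DROP (t<10-3); WM=10
i=8 t=11 v=5: → [10,13); WM=11; [8,11) fires=2

5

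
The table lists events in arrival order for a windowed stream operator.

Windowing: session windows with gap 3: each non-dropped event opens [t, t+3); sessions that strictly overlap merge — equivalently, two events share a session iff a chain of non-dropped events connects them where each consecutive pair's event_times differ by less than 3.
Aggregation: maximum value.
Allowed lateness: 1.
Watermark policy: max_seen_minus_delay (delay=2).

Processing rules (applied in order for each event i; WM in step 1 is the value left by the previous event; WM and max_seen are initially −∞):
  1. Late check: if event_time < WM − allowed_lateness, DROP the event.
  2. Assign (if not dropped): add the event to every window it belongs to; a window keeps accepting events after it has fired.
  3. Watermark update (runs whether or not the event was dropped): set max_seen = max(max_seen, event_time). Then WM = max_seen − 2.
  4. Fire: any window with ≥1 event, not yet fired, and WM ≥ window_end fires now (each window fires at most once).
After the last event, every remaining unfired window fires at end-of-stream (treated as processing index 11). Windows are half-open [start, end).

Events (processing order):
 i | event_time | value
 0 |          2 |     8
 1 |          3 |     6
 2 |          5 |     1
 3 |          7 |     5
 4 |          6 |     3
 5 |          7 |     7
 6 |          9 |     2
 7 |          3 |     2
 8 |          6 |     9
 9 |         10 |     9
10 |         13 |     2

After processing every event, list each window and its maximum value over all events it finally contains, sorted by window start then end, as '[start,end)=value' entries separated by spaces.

[2,13)=9 [13,16)=2

i=0 t=2 v=8: → [2,5); WM=0
i=1 t=3 v=6: → [2,6); WM=1
i=2 t=5 v=1: → [2,8); WM=3
i=3 t=7 v=5: → [2,10); WM=5
i=4 t=6 v=3: → [2,10); WM=5
i=5 t=7 v=7: → [2,10); WM=5
i=6 t=9 v=2: → [2,12); WM=7
i=7 t=3 v=2: DROP (t<7-1); WM=7
i=8 t=6 v=9: → [2,12); WM=7
i=9 t=10 v=9: → [2,13); WM=8
i=10 t=13 v=2: → [13,16); WM=11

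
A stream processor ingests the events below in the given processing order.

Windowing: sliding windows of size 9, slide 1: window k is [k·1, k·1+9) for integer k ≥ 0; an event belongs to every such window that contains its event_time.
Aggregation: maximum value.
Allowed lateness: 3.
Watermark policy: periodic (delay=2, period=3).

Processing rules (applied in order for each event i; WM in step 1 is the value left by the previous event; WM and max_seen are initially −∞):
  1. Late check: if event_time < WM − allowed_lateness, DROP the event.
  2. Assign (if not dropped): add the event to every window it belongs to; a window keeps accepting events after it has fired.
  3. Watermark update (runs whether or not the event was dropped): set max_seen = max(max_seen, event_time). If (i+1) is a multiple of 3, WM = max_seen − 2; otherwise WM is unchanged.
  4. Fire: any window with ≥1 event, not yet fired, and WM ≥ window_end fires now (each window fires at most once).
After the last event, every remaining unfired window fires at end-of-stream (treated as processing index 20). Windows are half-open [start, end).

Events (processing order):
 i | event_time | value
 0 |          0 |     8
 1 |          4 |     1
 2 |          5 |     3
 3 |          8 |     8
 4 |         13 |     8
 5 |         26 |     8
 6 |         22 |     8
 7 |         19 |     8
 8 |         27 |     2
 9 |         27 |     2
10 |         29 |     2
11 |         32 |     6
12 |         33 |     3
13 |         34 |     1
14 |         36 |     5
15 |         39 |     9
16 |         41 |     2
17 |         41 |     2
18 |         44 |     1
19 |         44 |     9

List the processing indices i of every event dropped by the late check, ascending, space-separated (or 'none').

i=0 t=0 v=8: → [0,9); WM=−∞
i=1 t=4 v=1: → [4,13),[3,12),[2,11),[1,10),[0,9); WM=−∞
i=2 t=5 v=3: → [5,14),[4,13),[3,12),[2,11),[1,10),[0,9); WM=3
i=3 t=8 v=8: → [8,17),[7,16),[6,15),[5,14),[4,13),[3,12),[2,11),[1,10),[0,9); WM=3
i=4 t=13 v=8: → [13,22),[12,21),[11,20),[10,19),[9,18),[8,17),[7,16),[6,15),[5,14); WM=3
i=5 t=26 v=8: → [26,35),[25,34),[24,33),[23,32),[22,31),[21,30),[20,29),[19,28),[18,27); WM=24; [0,9) fires=8 [1,10) fires=8 [2,11) fires=8 [3,12) fires=8 [4,13) fires=8 [5,14) fires=8 [6,15) fires=8 [7,16) fires=8 [8,17) fires=8 [9,18) fires=8 [10,19) fires=8 [11,20) fires=8 [12,21) fires=8 [13,22) fires=8
i=6 t=22 v=8: → [22,31),[21,30),[20,29),[19,28),[18,27),[17,26),[16,25),[15,24),[14,23); WM=24; [14,23) fires=8 [15,24) fires=8
i=7 t=19 v=8: DROP (t<24-3); WM=24
i=8 t=27 v=2: → [27,36),[26,35),[25,34),[24,33),[23,32),[22,31),[21,30),[20,29),[19,28); WM=25; [16,25) fires=8
i=9 t=27 v=2: → [27,36),[26,35),[25,34),[24,33),[23,32),[22,31),[21,30),[20,29),[19,28); WM=25
i=10 t=29 v=2: → [29,38),[28,37),[27,36),[26,35),[25,34),[24,33),[23,32),[22,31),[21,30); WM=25
i=11 t=32 v=6: → [32,41),[31,40),[30,39),[29,38),[28,37),[27,36),[26,35),[25,34),[24,33); WM=30; [17,26) fires=8 [18,27) fires=8 [19,28) fires=8 [20,29) fires=8 [21,30) fires=8
i=12 t=33 v=3: → [33,42),[32,41),[31,40),[30,39),[29,38),[28,37),[27,36),[26,35),[25,34); WM=30
i=13 t=34 v=1: → [34,43),[33,42),[32,41),[31,40),[30,39),[29,38),[28,37),[27,36),[26,35); WM=30
i=14 t=36 v=5: → [36,45),[35,44),[34,43),[33,42),[32,41),[31,40),[30,39),[29,38),[28,37); WM=34; [22,31) fires=8 [23,32) fires=8 [24,33) fires=8 [25,34) fires=8
i=15 t=39 v=9: → [39,48),[38,47),[37,46),[36,45),[35,44),[34,43),[33,42),[32,41),[31,40); WM=34
i=16 t=41 v=2: → [41,50),[40,49),[39,48),[38,47),[37,46),[36,45),[35,44),[34,43),[33,42); WM=34
i=17 t=41 v=2: → [41,50),[40,49),[39,48),[38,47),[37,46),[36,45),[35,44),[34,43),[33,42); WM=39; [26,35) fires=8 [27,36) fires=6 [28,37) fires=6 [29,38) fires=6 [30,39) fires=6
i=18 t=44 v=1: → [44,53),[43,52),[42,51),[41,50),[40,49),[39,48),[38,47),[37,46),[36,45); WM=39
i=19 t=44 v=9: → [44,53),[43,52),[42,51),[41,50),[40,49),[39,48),[38,47),[37,46),[36,45); WM=39

7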